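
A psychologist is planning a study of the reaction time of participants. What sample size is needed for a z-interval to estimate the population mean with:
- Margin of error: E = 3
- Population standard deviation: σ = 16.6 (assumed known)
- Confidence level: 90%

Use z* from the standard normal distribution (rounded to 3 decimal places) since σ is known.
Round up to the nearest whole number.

Using z* since population σ is known (z-interval formula).

For 90% confidence, z* = 1.645 (from standard normal table)

Sample size formula for z-interval: n = (z*σ/E)²

n = (1.645 × 16.6 / 3)²
  = (9.102333)²
  = 82.8525

Round up to the nearest whole number: n = 83

83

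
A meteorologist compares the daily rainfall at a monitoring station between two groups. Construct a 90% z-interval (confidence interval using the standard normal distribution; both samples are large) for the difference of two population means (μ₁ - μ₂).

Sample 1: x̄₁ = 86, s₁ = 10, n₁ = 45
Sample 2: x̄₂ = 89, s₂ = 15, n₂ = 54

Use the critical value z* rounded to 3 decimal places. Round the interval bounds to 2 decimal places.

Both samples are large (n₁ = 45 ≥ 30, n₂ = 54 ≥ 30), so a z-interval for the difference of means applies.

Point estimate: x̄₁ - x̄₂ = 86 - 89 = -3

Standard error: SE = √(s₁²/n₁ + s₂²/n₂)
= √(10²/45 + 15²/54)
= √(2.222222 + 4.166667)
= 2.527625

For 90% confidence, z* = 1.645 (from standard normal table)
Margin of error: E = z* × SE = 1.645 × 2.527625 = 4.1579

Z-interval: (x̄₁ - x̄₂) ± E = -3 ± 4.1579 = (-7.1579, 1.1579)

Rounded to 2 decimal places:

(-7.16, 1.16)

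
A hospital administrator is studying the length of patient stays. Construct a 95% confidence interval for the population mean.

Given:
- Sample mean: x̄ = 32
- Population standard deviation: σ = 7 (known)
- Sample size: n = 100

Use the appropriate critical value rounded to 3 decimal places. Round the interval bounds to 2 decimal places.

The population standard deviation σ is known, so use a z-interval (standard normal critical value).

For 95% confidence, z* = 1.96 (from standard normal table)

Standard error: SE = σ/√n = 7/√100 = 0.700000

Margin of error: E = z* × SE = 1.96 × 0.700000 = 1.3720

Z-interval: x̄ ± E = 32 ± 1.3720 = (30.6280, 33.3720)

Rounded to 2 decimal places:

(30.63, 33.37)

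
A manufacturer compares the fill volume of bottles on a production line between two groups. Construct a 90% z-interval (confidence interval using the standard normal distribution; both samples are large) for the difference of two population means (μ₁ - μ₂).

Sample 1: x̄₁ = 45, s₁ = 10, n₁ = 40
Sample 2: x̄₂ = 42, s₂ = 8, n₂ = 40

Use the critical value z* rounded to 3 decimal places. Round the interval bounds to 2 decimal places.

Both samples are large (n₁ = 40 ≥ 30, n₂ = 40 ≥ 30), so a z-interval for the difference of means applies.

Point estimate: x̄₁ - x̄₂ = 45 - 42 = 3

Standard error: SE = √(s₁²/n₁ + s₂²/n₂)
= √(10²/40 + 8²/40)
= √(2.500000 + 1.600000)
= 2.024846

For 90% confidence, z* = 1.645 (from standard normal table)
Margin of error: E = z* × SE = 1.645 × 2.024846 = 3.3309

Z-interval: (x̄₁ - x̄₂) ± E = 3 ± 3.3309 = (-0.3309, 6.3309)

Rounded to 2 decimal places:

(-0.33, 6.33)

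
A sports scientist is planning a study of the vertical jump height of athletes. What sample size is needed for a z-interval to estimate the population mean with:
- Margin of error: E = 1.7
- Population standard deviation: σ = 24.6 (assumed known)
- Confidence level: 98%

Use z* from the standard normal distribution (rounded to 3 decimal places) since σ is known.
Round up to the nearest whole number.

Using z* since population σ is known (z-interval formula).

For 98% confidence, z* = 2.326 (from standard normal table)

Sample size formula for z-interval: n = (z*σ/E)²

n = (2.326 × 24.6 / 1.7)²
  = (33.658588)²
  = 1132.9006

Round up to the nearest whole number: n = 1133

1133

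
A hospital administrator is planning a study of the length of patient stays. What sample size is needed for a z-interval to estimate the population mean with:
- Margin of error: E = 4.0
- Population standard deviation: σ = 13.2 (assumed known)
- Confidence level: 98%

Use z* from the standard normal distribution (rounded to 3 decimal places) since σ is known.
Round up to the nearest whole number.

Using z* since population σ is known (z-interval formula).

For 98% confidence, z* = 2.326 (from standard normal table)

Sample size formula for z-interval: n = (z*σ/E)²

n = (2.326 × 13.2 / 4.0)²
  = (7.675800)²
  = 58.9179

Round up to the nearest whole number: n = 59

59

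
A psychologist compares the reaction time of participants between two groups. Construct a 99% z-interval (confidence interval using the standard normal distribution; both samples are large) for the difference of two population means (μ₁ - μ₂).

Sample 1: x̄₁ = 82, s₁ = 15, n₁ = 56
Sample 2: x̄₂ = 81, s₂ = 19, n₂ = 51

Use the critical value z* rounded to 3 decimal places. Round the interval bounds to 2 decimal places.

Both samples are large (n₁ = 56 ≥ 30, n₂ = 51 ≥ 30), so a z-interval for the difference of means applies.

Point estimate: x̄₁ - x̄₂ = 82 - 81 = 1

Standard error: SE = √(s₁²/n₁ + s₂²/n₂)
= √(15²/56 + 19²/51)
= √(4.017857 + 7.078431)
= 3.331109

For 99% confidence, z* = 2.576 (from standard normal table)
Margin of error: E = z* × SE = 2.576 × 3.331109 = 8.5809

Z-interval: (x̄₁ - x̄₂) ± E = 1 ± 8.5809 = (-7.5809, 9.5809)

Rounded to 2 decimal places:

(-7.58, 9.58)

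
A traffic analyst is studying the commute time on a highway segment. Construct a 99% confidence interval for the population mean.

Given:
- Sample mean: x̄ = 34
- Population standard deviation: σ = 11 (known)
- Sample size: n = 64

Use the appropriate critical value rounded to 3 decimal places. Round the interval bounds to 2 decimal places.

The population standard deviation σ is known, so use a z-interval (standard normal critical value).

For 99% confidence, z* = 2.576 (from standard normal table)

Standard error: SE = σ/√n = 11/√64 = 1.375000

Margin of error: E = z* × SE = 2.576 × 1.375000 = 3.5420

Z-interval: x̄ ± E = 34 ± 3.5420 = (30.4580, 37.5420)

Rounded to 2 decimal places:

(30.46, 37.54)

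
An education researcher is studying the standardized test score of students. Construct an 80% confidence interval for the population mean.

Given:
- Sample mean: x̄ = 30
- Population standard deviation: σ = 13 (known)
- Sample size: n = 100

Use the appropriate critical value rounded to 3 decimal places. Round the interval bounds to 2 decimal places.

The population standard deviation σ is known, so use a z-interval (standard normal critical value).

For 80% confidence, z* = 1.282 (from standard normal table)

Standard error: SE = σ/√n = 13/√100 = 1.300000

Margin of error: E = z* × SE = 1.282 × 1.300000 = 1.6666

Z-interval: x̄ ± E = 30 ± 1.6666 = (28.3334, 31.6666)

Rounded to 2 decimal places:

(28.33, 31.67)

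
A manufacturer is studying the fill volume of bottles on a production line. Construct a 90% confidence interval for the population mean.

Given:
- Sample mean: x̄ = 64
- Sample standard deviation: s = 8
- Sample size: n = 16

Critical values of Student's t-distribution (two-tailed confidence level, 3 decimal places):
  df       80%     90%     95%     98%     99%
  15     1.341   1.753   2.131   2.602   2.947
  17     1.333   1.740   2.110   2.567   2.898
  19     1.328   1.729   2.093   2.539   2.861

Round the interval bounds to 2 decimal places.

The population standard deviation σ is unknown (only the sample standard deviation s is given), so use a t-interval with df = n - 1 = 16 - 1 = 15.

For 90% confidence with df = 15, t* = 1.753 (from t-table)

Standard error: SE = s/√n = 8/√16 = 2.000000

Margin of error: E = t* × SE = 1.753 × 2.000000 = 3.5060

T-interval: x̄ ± E = 64 ± 3.5060 = (60.4940, 67.5060)

Rounded to 2 decimal places:

(60.49, 67.51)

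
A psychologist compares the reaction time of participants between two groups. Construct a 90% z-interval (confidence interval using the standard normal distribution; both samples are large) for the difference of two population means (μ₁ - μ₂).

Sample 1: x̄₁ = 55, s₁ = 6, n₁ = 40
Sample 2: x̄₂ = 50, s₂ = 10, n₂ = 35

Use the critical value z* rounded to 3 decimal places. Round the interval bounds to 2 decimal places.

Both samples are large (n₁ = 40 ≥ 30, n₂ = 35 ≥ 30), so a z-interval for the difference of means applies.

Point estimate: x̄₁ - x̄₂ = 55 - 50 = 5

Standard error: SE = √(s₁²/n₁ + s₂²/n₂)
= √(6²/40 + 10²/35)
= √(0.900000 + 2.857143)
= 1.938335

For 90% confidence, z* = 1.645 (from standard normal table)
Margin of error: E = z* × SE = 1.645 × 1.938335 = 3.1886

Z-interval: (x̄₁ - x̄₂) ± E = 5 ± 3.1886 = (1.8114, 8.1886)

Rounded to 2 decimal places:

(1.81, 8.19)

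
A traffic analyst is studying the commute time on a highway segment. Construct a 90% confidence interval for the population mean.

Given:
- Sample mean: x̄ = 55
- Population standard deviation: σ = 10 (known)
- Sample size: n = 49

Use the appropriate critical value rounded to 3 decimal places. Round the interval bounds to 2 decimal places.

The population standard deviation σ is known, so use a z-interval (standard normal critical value).

For 90% confidence, z* = 1.645 (from standard normal table)

Standard error: SE = σ/√n = 10/√49 = 1.428571

Margin of error: E = z* × SE = 1.645 × 1.428571 = 2.3500

Z-interval: x̄ ± E = 55 ± 2.3500 = (52.6500, 57.3500)

Rounded to 2 decimal places:

(52.65, 57.35)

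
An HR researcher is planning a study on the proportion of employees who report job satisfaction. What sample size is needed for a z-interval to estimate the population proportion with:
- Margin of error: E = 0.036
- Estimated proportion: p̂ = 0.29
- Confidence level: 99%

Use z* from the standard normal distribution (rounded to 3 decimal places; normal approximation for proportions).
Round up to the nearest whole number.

Using z* for proportion z-interval (normal approximation).

For 99% confidence, z* = 2.576 (from standard normal table)

Sample size formula for proportion z-interval: n = z*²p̂(1-p̂)/E²

n = 2.576² × 0.29 × 0.71 / 0.036²
  = 6.635776 × 0.2059 / 0.001296
  = 1054.2487

Round up to the nearest whole number: n = 1055

1055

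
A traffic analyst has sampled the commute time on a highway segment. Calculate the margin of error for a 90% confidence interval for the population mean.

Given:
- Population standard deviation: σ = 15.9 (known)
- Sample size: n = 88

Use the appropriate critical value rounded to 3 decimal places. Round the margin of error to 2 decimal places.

The population standard deviation σ is known, so use the z-interval margin of error formula.

For 90% confidence, z* = 1.645 (from standard normal table)

Margin of error formula for z-interval: E = z* × σ/√n

E = 1.645 × 15.9/√88
  = 1.645 × 1.694946
  = 2.7882

Rounded to 2 decimal places:

2.79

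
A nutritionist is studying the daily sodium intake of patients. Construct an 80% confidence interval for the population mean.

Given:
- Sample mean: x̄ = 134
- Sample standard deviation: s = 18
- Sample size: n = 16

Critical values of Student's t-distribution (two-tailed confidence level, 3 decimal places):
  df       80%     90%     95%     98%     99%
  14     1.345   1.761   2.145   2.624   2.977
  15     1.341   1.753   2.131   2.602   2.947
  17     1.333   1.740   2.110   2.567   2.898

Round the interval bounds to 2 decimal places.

The population standard deviation σ is unknown (only the sample standard deviation s is given), so use a t-interval with df = n - 1 = 16 - 1 = 15.

For 80% confidence with df = 15, t* = 1.341 (from t-table)

Standard error: SE = s/√n = 18/√16 = 4.500000

Margin of error: E = t* × SE = 1.341 × 4.500000 = 6.0345

T-interval: x̄ ± E = 134 ± 6.0345 = (127.9655, 140.0345)

Rounded to 2 decimal places:

(127.97, 140.03)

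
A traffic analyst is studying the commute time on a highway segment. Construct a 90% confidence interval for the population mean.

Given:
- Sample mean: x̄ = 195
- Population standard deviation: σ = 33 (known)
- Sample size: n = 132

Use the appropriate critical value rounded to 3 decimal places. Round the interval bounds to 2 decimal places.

The population standard deviation σ is known, so use a z-interval (standard normal critical value).

For 90% confidence, z* = 1.645 (from standard normal table)

Standard error: SE = σ/√n = 33/√132 = 2.872281

Margin of error: E = z* × SE = 1.645 × 2.872281 = 4.7249

Z-interval: x̄ ± E = 195 ± 4.7249 = (190.2751, 199.7249)

Rounded to 2 decimal places:

(190.28, 199.72)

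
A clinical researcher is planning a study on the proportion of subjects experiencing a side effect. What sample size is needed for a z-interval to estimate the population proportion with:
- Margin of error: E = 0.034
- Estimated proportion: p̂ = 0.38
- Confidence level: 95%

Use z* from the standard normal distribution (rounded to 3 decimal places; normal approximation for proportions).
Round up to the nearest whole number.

Using z* for proportion z-interval (normal approximation).

For 95% confidence, z* = 1.96 (from standard normal table)

Sample size formula for proportion z-interval: n = z*²p̂(1-p̂)/E²

n = 1.96² × 0.38 × 0.62 / 0.034²
  = 3.8416 × 0.2356 / 0.001156
  = 782.9420

Round up to the nearest whole number: n = 783

783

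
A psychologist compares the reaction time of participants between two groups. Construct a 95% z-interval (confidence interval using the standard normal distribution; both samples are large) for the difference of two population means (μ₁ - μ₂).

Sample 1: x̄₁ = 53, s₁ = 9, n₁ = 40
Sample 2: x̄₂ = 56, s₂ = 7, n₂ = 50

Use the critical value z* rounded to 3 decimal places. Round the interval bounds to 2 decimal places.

Both samples are large (n₁ = 40 ≥ 30, n₂ = 50 ≥ 30), so a z-interval for the difference of means applies.

Point estimate: x̄₁ - x̄₂ = 53 - 56 = -3

Standard error: SE = √(s₁²/n₁ + s₂²/n₂)
= √(9²/40 + 7²/50)
= √(2.025000 + 0.980000)
= 1.733494

For 95% confidence, z* = 1.96 (from standard normal table)
Margin of error: E = z* × SE = 1.96 × 1.733494 = 3.3976

Z-interval: (x̄₁ - x̄₂) ± E = -3 ± 3.3976 = (-6.3976, 0.3976)

Rounded to 2 decimal places:

(-6.40, 0.40)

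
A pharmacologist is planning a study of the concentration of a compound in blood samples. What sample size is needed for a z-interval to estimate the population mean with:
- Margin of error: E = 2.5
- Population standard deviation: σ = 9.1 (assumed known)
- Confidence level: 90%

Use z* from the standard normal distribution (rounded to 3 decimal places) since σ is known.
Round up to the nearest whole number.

Using z* since population σ is known (z-interval formula).

For 90% confidence, z* = 1.645 (from standard normal table)

Sample size formula for z-interval: n = (z*σ/E)²

n = (1.645 × 9.1 / 2.5)²
  = (5.987800)²
  = 35.8537

Round up to the nearest whole number: n = 36

36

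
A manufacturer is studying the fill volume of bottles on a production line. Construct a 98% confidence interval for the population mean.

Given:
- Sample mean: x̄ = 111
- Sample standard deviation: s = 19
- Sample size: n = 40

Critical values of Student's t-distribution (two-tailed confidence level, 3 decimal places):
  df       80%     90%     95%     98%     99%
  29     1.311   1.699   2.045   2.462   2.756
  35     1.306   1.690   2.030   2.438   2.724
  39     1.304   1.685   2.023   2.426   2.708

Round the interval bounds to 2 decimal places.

The population standard deviation σ is unknown (only the sample standard deviation s is given), so use a t-interval with df = n - 1 = 40 - 1 = 39.

For 98% confidence with df = 39, t* = 2.426 (from t-table)

Standard error: SE = s/√n = 19/√40 = 3.004164

Margin of error: E = t* × SE = 2.426 × 3.004164 = 7.2881

T-interval: x̄ ± E = 111 ± 7.2881 = (103.7119, 118.2881)

Rounded to 2 decimal places:

(103.71, 118.29)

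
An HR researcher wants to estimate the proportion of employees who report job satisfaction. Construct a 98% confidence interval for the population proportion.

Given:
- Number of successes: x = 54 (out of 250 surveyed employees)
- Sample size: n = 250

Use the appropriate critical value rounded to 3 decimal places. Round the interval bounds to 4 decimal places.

Sample proportion: p̂ = 54/250 = 0.216000

Check conditions for normal approximation:
  np̂ = 54 ≥ 10 ✓
  n(1-p̂) = 196 ≥ 10 ✓

The sample is large enough, so use a z-interval (normal approximation) for the proportion.

For 98% confidence, z* = 2.326 (from standard normal table)

Standard error: SE = √(p̂(1-p̂)/n) = √(0.216000×0.784000/250) = 0.02602645

Margin of error: E = z* × SE = 2.326 × 0.02602645 = 0.060538

Z-interval: p̂ ± E = 0.216000 ± 0.060538 = (0.155462, 0.276538)

Rounded to 4 decimal places:

(0.1555, 0.2765)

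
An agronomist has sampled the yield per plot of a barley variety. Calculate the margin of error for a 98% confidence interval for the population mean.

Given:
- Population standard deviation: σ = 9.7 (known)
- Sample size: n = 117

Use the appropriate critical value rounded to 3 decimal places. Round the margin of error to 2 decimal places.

The population standard deviation σ is known, so use the z-interval margin of error formula.

For 98% confidence, z* = 2.326 (from standard normal table)

Margin of error formula for z-interval: E = z* × σ/√n

E = 2.326 × 9.7/√117
  = 2.326 × 0.896765
  = 2.0859

Rounded to 2 decimal places:

2.09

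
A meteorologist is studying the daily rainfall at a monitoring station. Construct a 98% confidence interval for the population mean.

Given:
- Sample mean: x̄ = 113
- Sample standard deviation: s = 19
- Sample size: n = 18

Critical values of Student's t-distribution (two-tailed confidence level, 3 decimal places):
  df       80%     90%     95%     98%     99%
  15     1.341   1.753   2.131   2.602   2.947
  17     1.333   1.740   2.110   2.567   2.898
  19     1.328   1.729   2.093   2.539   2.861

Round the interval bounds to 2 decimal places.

The population standard deviation σ is unknown (only the sample standard deviation s is given), so use a t-interval with df = n - 1 = 18 - 1 = 17.

For 98% confidence with df = 17, t* = 2.567 (from t-table)

Standard error: SE = s/√n = 19/√18 = 4.478343

Margin of error: E = t* × SE = 2.567 × 4.478343 = 11.4959

T-interval: x̄ ± E = 113 ± 11.4959 = (101.5041, 124.4959)

Rounded to 2 decimal places:

(101.50, 124.50)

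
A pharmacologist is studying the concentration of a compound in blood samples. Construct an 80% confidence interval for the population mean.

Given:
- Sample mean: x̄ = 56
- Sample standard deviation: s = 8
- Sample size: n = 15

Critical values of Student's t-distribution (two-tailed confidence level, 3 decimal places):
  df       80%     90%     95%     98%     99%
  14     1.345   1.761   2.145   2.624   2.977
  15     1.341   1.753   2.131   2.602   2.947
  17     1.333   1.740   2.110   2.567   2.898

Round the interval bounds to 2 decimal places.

The population standard deviation σ is unknown (only the sample standard deviation s is given), so use a t-interval with df = n - 1 = 15 - 1 = 14.

For 80% confidence with df = 14, t* = 1.345 (from t-table)

Standard error: SE = s/√n = 8/√15 = 2.065591

Margin of error: E = t* × SE = 1.345 × 2.065591 = 2.7782

T-interval: x̄ ± E = 56 ± 2.7782 = (53.2218, 58.7782)

Rounded to 2 decimal places:

(53.22, 58.78)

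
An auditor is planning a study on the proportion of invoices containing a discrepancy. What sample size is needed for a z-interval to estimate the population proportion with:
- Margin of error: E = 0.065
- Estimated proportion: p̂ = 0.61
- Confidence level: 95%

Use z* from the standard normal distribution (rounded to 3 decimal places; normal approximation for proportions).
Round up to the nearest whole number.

Using z* for proportion z-interval (normal approximation).

For 95% confidence, z* = 1.96 (from standard normal table)

Sample size formula for proportion z-interval: n = z*²p̂(1-p̂)/E²

n = 1.96² × 0.61 × 0.39 / 0.065²
  = 3.8416 × 0.2379 / 0.004225
  = 216.3116

Round up to the nearest whole number: n = 217

217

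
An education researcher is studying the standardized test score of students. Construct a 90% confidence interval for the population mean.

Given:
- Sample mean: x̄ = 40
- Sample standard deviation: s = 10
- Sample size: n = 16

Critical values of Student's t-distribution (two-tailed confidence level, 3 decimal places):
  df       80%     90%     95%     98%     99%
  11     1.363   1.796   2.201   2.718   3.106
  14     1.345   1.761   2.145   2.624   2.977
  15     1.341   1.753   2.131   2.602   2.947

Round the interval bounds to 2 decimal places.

The population standard deviation σ is unknown (only the sample standard deviation s is given), so use a t-interval with df = n - 1 = 16 - 1 = 15.

For 90% confidence with df = 15, t* = 1.753 (from t-table)

Standard error: SE = s/√n = 10/√16 = 2.500000

Margin of error: E = t* × SE = 1.753 × 2.500000 = 4.3825

T-interval: x̄ ± E = 40 ± 4.3825 = (35.6175, 44.3825)

Rounded to 2 decimal places:

(35.62, 44.38)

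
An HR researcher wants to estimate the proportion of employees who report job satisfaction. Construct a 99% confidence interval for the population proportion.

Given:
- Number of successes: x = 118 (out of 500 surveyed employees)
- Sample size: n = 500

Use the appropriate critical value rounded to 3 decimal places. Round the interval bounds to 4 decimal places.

Sample proportion: p̂ = 118/500 = 0.236000

Check conditions for normal approximation:
  np̂ = 118 ≥ 10 ✓
  n(1-p̂) = 382 ≥ 10 ✓

The sample is large enough, so use a z-interval (normal approximation) for the proportion.

For 99% confidence, z* = 2.576 (from standard normal table)

Standard error: SE = √(p̂(1-p̂)/n) = √(0.236000×0.764000/500) = 0.01898968

Margin of error: E = z* × SE = 2.576 × 0.01898968 = 0.048917

Z-interval: p̂ ± E = 0.236000 ± 0.048917 = (0.187083, 0.284917)

Rounded to 4 decimal places:

(0.1871, 0.2849)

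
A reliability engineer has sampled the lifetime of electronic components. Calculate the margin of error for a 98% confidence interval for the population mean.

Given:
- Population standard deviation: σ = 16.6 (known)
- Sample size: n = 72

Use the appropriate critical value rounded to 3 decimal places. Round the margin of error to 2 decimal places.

The population standard deviation σ is known, so use the z-interval margin of error formula.

For 98% confidence, z* = 2.326 (from standard normal table)

Margin of error formula for z-interval: E = z* × σ/√n

E = 2.326 × 16.6/√72
  = 2.326 × 1.956329
  = 4.5504

Rounded to 2 decimal places:

4.55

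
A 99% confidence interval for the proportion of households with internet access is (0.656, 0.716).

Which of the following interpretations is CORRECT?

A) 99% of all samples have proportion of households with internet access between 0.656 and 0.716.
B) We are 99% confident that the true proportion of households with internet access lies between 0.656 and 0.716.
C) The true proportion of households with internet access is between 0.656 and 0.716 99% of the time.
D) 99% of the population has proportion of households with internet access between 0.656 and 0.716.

A confidence interval represents our confidence in the procedure, not a probability statement about the parameter.

Key concept: If we repeated this sampling process many times and computed a 99% CI each time, about 99% of those intervals would contain the true population parameter.

For this specific interval (0.656, 0.716):
- Midpoint (point estimate): 0.686
- Margin of error: 0.03

The correct interpretation is the one stating confidence that the true parameter lies in the interval — option B.

B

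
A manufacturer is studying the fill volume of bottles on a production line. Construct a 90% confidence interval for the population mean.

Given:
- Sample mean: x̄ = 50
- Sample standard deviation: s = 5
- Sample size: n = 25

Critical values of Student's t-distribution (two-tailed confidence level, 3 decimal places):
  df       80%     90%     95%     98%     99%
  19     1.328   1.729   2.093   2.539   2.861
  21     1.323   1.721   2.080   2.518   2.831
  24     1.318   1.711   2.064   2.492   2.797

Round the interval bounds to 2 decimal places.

The population standard deviation σ is unknown (only the sample standard deviation s is given), so use a t-interval with df = n - 1 = 25 - 1 = 24.

For 90% confidence with df = 24, t* = 1.711 (from t-table)

Standard error: SE = s/√n = 5/√25 = 1.000000

Margin of error: E = t* × SE = 1.711 × 1.000000 = 1.7110

T-interval: x̄ ± E = 50 ± 1.7110 = (48.2890, 51.7110)

Rounded to 2 decimal places:

(48.29, 51.71)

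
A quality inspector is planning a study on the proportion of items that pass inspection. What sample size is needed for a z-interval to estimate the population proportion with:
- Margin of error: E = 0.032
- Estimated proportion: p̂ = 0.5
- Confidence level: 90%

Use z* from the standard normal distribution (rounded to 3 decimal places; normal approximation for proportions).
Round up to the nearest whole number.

Using z* for proportion z-interval (normal approximation).

For 90% confidence, z* = 1.645 (from standard normal table)

Sample size formula for proportion z-interval: n = z*²p̂(1-p̂)/E²

n = 1.645² × 0.5 × 0.5 / 0.032²
  = 2.706025 × 0.25 / 0.001024
  = 660.6506

Round up to the nearest whole number: n = 661

661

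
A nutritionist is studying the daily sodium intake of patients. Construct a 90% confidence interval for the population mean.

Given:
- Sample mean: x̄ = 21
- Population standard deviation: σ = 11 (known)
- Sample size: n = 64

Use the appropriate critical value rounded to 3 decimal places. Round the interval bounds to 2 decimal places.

The population standard deviation σ is known, so use a z-interval (standard normal critical value).

For 90% confidence, z* = 1.645 (from standard normal table)

Standard error: SE = σ/√n = 11/√64 = 1.375000

Margin of error: E = z* × SE = 1.645 × 1.375000 = 2.2619

Z-interval: x̄ ± E = 21 ± 2.2619 = (18.7381, 23.2619)

Rounded to 2 decimal places:

(18.74, 23.26)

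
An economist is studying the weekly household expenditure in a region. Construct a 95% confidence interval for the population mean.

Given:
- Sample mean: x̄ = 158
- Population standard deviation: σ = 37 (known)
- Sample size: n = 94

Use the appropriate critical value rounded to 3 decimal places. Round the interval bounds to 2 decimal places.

The population standard deviation σ is known, so use a z-interval (standard normal critical value).

For 95% confidence, z* = 1.96 (from standard normal table)

Standard error: SE = σ/√n = 37/√94 = 3.816259

Margin of error: E = z* × SE = 1.96 × 3.816259 = 7.4799

Z-interval: x̄ ± E = 158 ± 7.4799 = (150.5201, 165.4799)

Rounded to 2 decimal places:

(150.52, 165.48)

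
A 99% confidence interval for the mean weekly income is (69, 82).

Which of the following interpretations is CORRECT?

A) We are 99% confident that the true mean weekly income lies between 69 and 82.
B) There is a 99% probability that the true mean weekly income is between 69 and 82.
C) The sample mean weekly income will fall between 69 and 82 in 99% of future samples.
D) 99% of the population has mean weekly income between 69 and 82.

A confidence interval represents our confidence in the procedure, not a probability statement about the parameter.

Key concept: If we repeated this sampling process many times and computed a 99% CI each time, about 99% of those intervals would contain the true population parameter.

For this specific interval (69, 82):
- Midpoint (point estimate): 75.5
- Margin of error: 6.5

The correct interpretation is the one stating confidence that the true parameter lies in the interval — option A.

A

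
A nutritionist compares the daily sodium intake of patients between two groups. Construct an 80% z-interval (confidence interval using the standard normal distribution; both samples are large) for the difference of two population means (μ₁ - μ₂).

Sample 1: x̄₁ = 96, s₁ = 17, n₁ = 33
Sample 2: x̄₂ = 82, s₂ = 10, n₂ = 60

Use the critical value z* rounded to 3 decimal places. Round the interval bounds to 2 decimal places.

Both samples are large (n₁ = 33 ≥ 30, n₂ = 60 ≥ 30), so a z-interval for the difference of means applies.

Point estimate: x̄₁ - x̄₂ = 96 - 82 = 14

Standard error: SE = √(s₁²/n₁ + s₂²/n₂)
= √(17²/33 + 10²/60)
= √(8.757576 + 1.666667)
= 3.228660

For 80% confidence, z* = 1.282 (from standard normal table)
Margin of error: E = z* × SE = 1.282 × 3.228660 = 4.1391

Z-interval: (x̄₁ - x̄₂) ± E = 14 ± 4.1391 = (9.8609, 18.1391)

Rounded to 2 decimal places:

(9.86, 18.14)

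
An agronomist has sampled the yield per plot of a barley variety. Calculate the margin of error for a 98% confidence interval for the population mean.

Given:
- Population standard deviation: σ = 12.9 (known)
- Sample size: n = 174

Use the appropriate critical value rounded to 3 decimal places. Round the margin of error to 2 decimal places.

The population standard deviation σ is known, so use the z-interval margin of error formula.

For 98% confidence, z* = 2.326 (from standard normal table)

Margin of error formula for z-interval: E = z* × σ/√n

E = 2.326 × 12.9/√174
  = 2.326 × 0.977946
  = 2.2747

Rounded to 2 decimal places:

2.27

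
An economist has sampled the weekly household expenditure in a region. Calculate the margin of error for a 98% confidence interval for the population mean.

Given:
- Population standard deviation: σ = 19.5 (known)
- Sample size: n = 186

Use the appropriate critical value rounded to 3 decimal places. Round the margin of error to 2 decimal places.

The population standard deviation σ is known, so use the z-interval margin of error formula.

For 98% confidence, z* = 2.326 (from standard normal table)

Margin of error formula for z-interval: E = z* × σ/√n

E = 2.326 × 19.5/√186
  = 2.326 × 1.429809
  = 3.3257

Rounded to 2 decimal places:

3.33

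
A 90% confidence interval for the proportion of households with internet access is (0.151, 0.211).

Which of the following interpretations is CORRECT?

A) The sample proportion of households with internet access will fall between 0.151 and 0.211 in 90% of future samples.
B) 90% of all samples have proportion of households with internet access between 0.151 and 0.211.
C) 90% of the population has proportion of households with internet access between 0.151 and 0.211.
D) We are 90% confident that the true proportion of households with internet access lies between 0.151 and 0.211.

A confidence interval represents our confidence in the procedure, not a probability statement about the parameter.

Key concept: If we repeated this sampling process many times and computed a 90% CI each time, about 90% of those intervals would contain the true population parameter.

For this specific interval (0.151, 0.211):
- Midpoint (point estimate): 0.181
- Margin of error: 0.03

The correct interpretation is the one stating confidence that the true parameter lies in the interval — option D.

D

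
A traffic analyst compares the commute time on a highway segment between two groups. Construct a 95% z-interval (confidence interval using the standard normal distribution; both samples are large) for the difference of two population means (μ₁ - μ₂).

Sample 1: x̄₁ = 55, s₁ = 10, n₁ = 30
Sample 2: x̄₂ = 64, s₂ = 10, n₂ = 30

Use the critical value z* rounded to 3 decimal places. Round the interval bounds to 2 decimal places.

Both samples are large (n₁ = 30 ≥ 30, n₂ = 30 ≥ 30), so a z-interval for the difference of means applies.

Point estimate: x̄₁ - x̄₂ = 55 - 64 = -9

Standard error: SE = √(s₁²/n₁ + s₂²/n₂)
= √(10²/30 + 10²/30)
= √(3.333333 + 3.333333)
= 2.581989

For 95% confidence, z* = 1.96 (from standard normal table)
Margin of error: E = z* × SE = 1.96 × 2.581989 = 5.0607

Z-interval: (x̄₁ - x̄₂) ± E = -9 ± 5.0607 = (-14.0607, -3.9393)

Rounded to 2 decimal places:

(-14.06, -3.94)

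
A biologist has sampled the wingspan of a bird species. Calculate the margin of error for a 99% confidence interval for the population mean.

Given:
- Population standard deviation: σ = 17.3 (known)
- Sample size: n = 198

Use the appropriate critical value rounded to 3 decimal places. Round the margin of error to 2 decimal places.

The population standard deviation σ is known, so use the z-interval margin of error formula.

For 99% confidence, z* = 2.576 (from standard normal table)

Margin of error formula for z-interval: E = z* × σ/√n

E = 2.576 × 17.3/√198
  = 2.576 × 1.229457
  = 3.1671

Rounded to 2 decimal places:

3.17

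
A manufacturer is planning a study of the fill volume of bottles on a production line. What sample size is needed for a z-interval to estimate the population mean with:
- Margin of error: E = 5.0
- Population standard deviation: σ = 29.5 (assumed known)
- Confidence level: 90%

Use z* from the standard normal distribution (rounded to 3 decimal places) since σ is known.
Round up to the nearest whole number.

Using z* since population σ is known (z-interval formula).

For 90% confidence, z* = 1.645 (from standard normal table)

Sample size formula for z-interval: n = (z*σ/E)²

n = (1.645 × 29.5 / 5.0)²
  = (9.705500)²
  = 94.1967

Round up to the nearest whole number: n = 95

95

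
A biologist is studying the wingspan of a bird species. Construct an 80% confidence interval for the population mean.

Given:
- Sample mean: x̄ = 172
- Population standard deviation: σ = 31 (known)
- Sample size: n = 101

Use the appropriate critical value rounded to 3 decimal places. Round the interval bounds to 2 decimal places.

The population standard deviation σ is known, so use a z-interval (standard normal critical value).

For 80% confidence, z* = 1.282 (from standard normal table)

Standard error: SE = σ/√n = 31/√101 = 3.084615

Margin of error: E = z* × SE = 1.282 × 3.084615 = 3.9545

Z-interval: x̄ ± E = 172 ± 3.9545 = (168.0455, 175.9545)

Rounded to 2 decimal places:

(168.05, 175.95)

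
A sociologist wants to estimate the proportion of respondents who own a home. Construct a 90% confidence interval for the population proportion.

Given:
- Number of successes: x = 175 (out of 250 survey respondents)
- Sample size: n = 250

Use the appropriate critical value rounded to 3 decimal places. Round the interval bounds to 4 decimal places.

Sample proportion: p̂ = 175/250 = 0.700000

Check conditions for normal approximation:
  np̂ = 175 ≥ 10 ✓
  n(1-p̂) = 75 ≥ 10 ✓

The sample is large enough, so use a z-interval (normal approximation) for the proportion.

For 90% confidence, z* = 1.645 (from standard normal table)

Standard error: SE = √(p̂(1-p̂)/n) = √(0.700000×0.300000/250) = 0.02898275

Margin of error: E = z* × SE = 1.645 × 0.02898275 = 0.047677

Z-interval: p̂ ± E = 0.700000 ± 0.047677 = (0.652323, 0.747677)

Rounded to 4 decimal places:

(0.6523, 0.7477)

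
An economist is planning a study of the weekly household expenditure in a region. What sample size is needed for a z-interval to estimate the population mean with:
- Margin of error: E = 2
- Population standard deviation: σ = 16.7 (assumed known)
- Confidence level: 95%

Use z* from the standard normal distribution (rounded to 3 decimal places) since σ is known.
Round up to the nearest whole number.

Using z* since population σ is known (z-interval formula).

For 95% confidence, z* = 1.96 (from standard normal table)

Sample size formula for z-interval: n = (z*σ/E)²

n = (1.96 × 16.7 / 2)²
  = (16.366000)²
  = 267.8460

Round up to the nearest whole number: n = 268

268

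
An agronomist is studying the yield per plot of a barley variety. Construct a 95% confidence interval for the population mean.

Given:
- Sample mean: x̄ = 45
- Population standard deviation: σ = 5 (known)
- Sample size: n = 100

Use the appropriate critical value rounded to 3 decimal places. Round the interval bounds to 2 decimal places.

The population standard deviation σ is known, so use a z-interval (standard normal critical value).

For 95% confidence, z* = 1.96 (from standard normal table)

Standard error: SE = σ/√n = 5/√100 = 0.500000

Margin of error: E = z* × SE = 1.96 × 0.500000 = 0.9800

Z-interval: x̄ ± E = 45 ± 0.9800 = (44.0200, 45.9800)

Rounded to 2 decimal places:

(44.02, 45.98)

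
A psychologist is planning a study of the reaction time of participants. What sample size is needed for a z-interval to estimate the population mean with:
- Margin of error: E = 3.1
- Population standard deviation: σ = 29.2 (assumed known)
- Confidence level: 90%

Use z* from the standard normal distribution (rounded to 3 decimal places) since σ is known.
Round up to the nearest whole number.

Using z* since population σ is known (z-interval formula).

For 90% confidence, z* = 1.645 (from standard normal table)

Sample size formula for z-interval: n = (z*σ/E)²

n = (1.645 × 29.2 / 3.1)²
  = (15.494839)²
  = 240.0900

Round up to the nearest whole number: n = 241

241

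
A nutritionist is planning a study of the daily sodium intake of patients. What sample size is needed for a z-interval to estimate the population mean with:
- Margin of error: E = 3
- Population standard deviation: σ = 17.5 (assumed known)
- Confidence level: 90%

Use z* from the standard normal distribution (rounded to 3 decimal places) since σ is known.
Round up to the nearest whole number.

Using z* since population σ is known (z-interval formula).

For 90% confidence, z* = 1.645 (from standard normal table)

Sample size formula for z-interval: n = (z*σ/E)²

n = (1.645 × 17.5 / 3)²
  = (9.595833)²
  = 92.0800

Round up to the nearest whole number: n = 93

93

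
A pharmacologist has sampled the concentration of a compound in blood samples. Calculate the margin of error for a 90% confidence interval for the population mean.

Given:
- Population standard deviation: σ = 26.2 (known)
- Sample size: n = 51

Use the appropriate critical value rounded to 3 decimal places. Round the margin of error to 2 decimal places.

The population standard deviation σ is known, so use the z-interval margin of error formula.

For 90% confidence, z* = 1.645 (from standard normal table)

Margin of error formula for z-interval: E = z* × σ/√n

E = 1.645 × 26.2/√51
  = 1.645 × 3.668734
  = 6.0351

Rounded to 2 decimal places:

6.04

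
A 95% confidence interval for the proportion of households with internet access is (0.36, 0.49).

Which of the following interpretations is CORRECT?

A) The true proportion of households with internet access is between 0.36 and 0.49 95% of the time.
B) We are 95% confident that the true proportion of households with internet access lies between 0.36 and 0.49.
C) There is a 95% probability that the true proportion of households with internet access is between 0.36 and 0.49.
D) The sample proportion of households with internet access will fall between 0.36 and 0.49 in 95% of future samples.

A confidence interval represents our confidence in the procedure, not a probability statement about the parameter.

Key concept: If we repeated this sampling process many times and computed a 95% CI each time, about 95% of those intervals would contain the true population parameter.

For this specific interval (0.36, 0.49):
- Midpoint (point estimate): 0.425
- Margin of error: 0.065

The correct interpretation is the one stating confidence that the true parameter lies in the interval — option B.

B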